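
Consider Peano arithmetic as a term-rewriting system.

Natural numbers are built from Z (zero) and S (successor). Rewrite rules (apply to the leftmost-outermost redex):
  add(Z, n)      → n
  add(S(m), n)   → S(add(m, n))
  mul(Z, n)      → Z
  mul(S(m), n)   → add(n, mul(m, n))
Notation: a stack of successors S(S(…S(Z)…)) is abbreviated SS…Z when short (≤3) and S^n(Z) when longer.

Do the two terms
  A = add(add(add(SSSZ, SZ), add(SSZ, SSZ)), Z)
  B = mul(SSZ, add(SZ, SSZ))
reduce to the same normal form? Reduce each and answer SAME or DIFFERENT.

Term A:
  start: add(add(add(SSSZ, SZ), add(SSZ, SSZ)), Z)
  step 1: add(add(S(add(SSZ, SZ)), add(SSZ, SSZ)), Z)
  step 2: add(S(add(add(SSZ, SZ), add(SSZ, SSZ))), Z)
  step 3: S(add(add(add(SSZ, SZ), add(SSZ, SSZ)), Z))
  step 4: S(add(add(S(add(SZ, SZ)), add(SSZ, SSZ)), Z))
  step 5: S(add(S(add(add(SZ, SZ), add(SSZ, SSZ))), Z))
  step 6: S(S(add(add(add(SZ, SZ), add(SSZ, SSZ)), Z)))
  step 7: S(S(add(add(S(add(Z, SZ)), add(SSZ, SSZ)), Z)))
  step 8: S(S(add(S(add(add(Z, SZ), add(SSZ, SSZ))), Z)))
  step 9: S(S(S(add(add(add(Z, SZ), add(SSZ, SSZ)), Z))))
  step 10: S(S(S(add(add(SZ, add(SSZ, SSZ)), Z))))
  step 11: S(S(S(add(S(add(Z, add(SSZ, SSZ))), Z))))
  step 12: S(S(S(S(add(add(Z, add(SSZ, SSZ)), Z)))))
  step 13: S(S(S(S(add(add(SSZ, SSZ), Z)))))
  step 14: S(S(S(S(add(S(add(SZ, SSZ)), Z)))))
  step 15: S(S(S(S(S(add(add(SZ, SSZ), Z))))))
  step 16: S(S(S(S(S(add(S(add(Z, SSZ)), Z))))))
  step 17: S(S(S(S(S(S(add(add(Z, SSZ), Z)))))))
  step 18: S(S(S(S(S(S(add(SSZ, Z)))))))
  step 19: S(S(S(S(S(S(S(add(SZ, Z))))))))
  step 20: S(S(S(S(S(S(S(S(add(Z, Z)))))))))
  step 21: S^8(Z)

Term B:
  start: mul(SSZ, add(SZ, SSZ))
  step 1: add(add(SZ, SSZ), mul(SZ, add(SZ, SSZ)))
  step 2: add(S(add(Z, SSZ)), mul(SZ, add(SZ, SSZ)))
  step 3: S(add(add(Z, SSZ), mul(SZ, add(SZ, SSZ))))
  step 4: S(add(SSZ, mul(SZ, add(SZ, SSZ))))
  step 5: S(S(add(SZ, mul(SZ, add(SZ, SSZ)))))
  step 6: S(S(S(add(Z, mul(SZ, add(SZ, SSZ))))))
  step 7: S(S(S(mul(SZ, add(SZ, SSZ)))))
  step 8: S(S(S(add(add(SZ, SSZ), mul(Z, add(SZ, SSZ))))))
  step 9: S(S(S(add(S(add(Z, SSZ)), mul(Z, add(SZ, SSZ))))))
  step 10: S(S(S(S(add(add(Z, SSZ), mul(Z, add(SZ, SSZ)))))))
  step 11: S(S(S(S(add(SSZ, mul(Z, add(SZ, SSZ)))))))
  step 12: S(S(S(S(S(add(SZ, mul(Z, add(SZ, SSZ))))))))
  step 13: S(S(S(S(S(S(add(Z, mul(Z, add(SZ, SSZ)))))))))
  step 14: S(S(S(S(S(S(mul(Z, add(SZ, SSZ))))))))
  step 15: S^6(Z)

Answer: DIFFERENT — A ⇓ S^8(Z), B ⇓ S^6(Z)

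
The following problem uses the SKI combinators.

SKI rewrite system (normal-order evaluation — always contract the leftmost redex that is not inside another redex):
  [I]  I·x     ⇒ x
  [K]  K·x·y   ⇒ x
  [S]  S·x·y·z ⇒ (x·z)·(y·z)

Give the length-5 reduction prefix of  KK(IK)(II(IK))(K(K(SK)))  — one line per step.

  start: KK(IK)(II(IK))(K(K(SK)))
  step 1: K(II(IK))(K(K(SK)))
  step 2: II(IK)
  step 3: I(IK)
  step 4: IK
  step 5: K

Answer: after 5 steps: K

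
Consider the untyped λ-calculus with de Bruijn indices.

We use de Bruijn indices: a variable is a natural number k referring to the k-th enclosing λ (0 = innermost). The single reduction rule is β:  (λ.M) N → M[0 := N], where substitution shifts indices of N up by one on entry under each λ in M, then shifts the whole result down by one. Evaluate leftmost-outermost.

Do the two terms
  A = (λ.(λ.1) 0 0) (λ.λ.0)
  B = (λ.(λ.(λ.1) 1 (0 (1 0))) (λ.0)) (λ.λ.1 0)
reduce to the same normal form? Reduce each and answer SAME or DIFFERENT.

Term A:
  start: (λ.(λ.1) 0 0) (λ.λ.0)
  [1] (λ.λ.λ.0) (λ.λ.0) (λ.λ.0)
  [2] (λ.λ.0) (λ.λ.0)
  [3] λ.0

Term B:
  start: (λ.(λ.(λ.1) 1 (0 (1 0))) (λ.0)) (λ.λ.1 0)
  [1] (λ.(λ.1) (λ.λ.1 0) (0 ((λ.λ.1 0) 0))) (λ.0)
  [2] (λ.λ.0) (λ.λ.1 0) ((λ.0) ((λ.λ.1 0) (λ.0)))
  [3] (λ.0) ((λ.0) ((λ.λ.1 0) (λ.0)))
  [4] (λ.0) ((λ.λ.1 0) (λ.0))
  [5] (λ.λ.1 0) (λ.0)
  [6] λ.(λ.0) 0
  [7] λ.0

Answer: SAME — A ⇓ λ.0, B ⇓ λ.0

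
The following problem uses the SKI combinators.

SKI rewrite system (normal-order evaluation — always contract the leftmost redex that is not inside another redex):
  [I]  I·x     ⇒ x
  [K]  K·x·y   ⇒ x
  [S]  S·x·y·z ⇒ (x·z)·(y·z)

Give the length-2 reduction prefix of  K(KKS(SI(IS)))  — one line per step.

  start: K(KKS(SI(IS)))
  step 1: K(K(SI(IS)))
  step 2: K(K(SIS))

Answer: after 2 steps: K(K(SIS))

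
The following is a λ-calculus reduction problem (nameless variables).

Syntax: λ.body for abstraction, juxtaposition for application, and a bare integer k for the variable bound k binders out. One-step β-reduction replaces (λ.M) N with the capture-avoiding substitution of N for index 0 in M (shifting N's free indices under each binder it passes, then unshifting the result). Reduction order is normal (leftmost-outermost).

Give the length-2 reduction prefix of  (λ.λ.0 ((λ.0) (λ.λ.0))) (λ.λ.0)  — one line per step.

Answer: after 2 steps: λ.0 (λ.λ.0)

Working:
  start: (λ.λ.0 ((λ.0) (λ.λ.0))) (λ.λ.0)
  →1  λ.0 ((λ.0) (λ.λ.0))
  →2  λ.0 (λ.λ.0)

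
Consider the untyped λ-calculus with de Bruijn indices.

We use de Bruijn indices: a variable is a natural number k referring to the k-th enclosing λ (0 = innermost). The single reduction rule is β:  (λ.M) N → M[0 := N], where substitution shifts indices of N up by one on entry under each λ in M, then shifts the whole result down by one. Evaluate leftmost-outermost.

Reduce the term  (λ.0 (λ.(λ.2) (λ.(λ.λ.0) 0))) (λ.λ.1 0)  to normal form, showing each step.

  start: (λ.0 (λ.(λ.2) (λ.(λ.λ.0) 0))) (λ.λ.1 0)
  [1] (λ.λ.1 0) (λ.(λ.λ.λ.1 0) (λ.(λ.λ.0) 0))
  [2] λ.(λ.(λ.λ.λ.1 0) (λ.(λ.λ.0) 0)) 0
  [3] λ.(λ.λ.λ.1 0) (λ.(λ.λ.0) 0)
  [4] λ.λ.λ.1 0

Answer: normal form = λ.λ.λ.1 0  (in 4 steps)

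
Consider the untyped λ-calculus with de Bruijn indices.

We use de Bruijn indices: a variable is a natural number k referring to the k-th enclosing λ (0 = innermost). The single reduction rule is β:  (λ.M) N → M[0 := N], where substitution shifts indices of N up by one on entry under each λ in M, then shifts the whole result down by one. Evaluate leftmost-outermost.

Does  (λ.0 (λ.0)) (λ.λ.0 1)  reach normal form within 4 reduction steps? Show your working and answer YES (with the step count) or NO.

Answer: YES — reaches normal form λ.0 (λ.0) in 2 ≤ 4 steps

Reduction:
  start: (λ.0 (λ.0)) (λ.λ.0 1)
  →1  (λ.λ.0 1) (λ.0)
  →2  λ.0 (λ.0)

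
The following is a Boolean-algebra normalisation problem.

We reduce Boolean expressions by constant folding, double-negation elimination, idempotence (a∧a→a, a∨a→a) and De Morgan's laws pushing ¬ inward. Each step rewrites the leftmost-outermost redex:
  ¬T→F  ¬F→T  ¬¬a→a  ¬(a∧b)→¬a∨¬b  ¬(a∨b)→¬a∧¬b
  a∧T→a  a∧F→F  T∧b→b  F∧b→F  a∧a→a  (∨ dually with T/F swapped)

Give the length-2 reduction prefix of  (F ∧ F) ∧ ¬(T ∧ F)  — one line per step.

Answer: after 2 steps: F

Working:
  start: (F ∧ F) ∧ ¬(T ∧ F)
  →1  F ∧ ¬(T ∧ F)
  →2  F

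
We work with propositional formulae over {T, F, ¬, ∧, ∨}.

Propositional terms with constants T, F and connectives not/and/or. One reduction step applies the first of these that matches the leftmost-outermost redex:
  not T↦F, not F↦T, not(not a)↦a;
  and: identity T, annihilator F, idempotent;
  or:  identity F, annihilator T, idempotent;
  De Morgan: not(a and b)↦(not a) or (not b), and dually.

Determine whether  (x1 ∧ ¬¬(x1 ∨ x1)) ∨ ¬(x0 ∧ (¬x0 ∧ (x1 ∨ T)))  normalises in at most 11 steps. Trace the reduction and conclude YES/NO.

  start: (x1 ∧ ¬¬(x1 ∨ x1)) ∨ ¬(x0 ∧ (¬x0 ∧ (x1 ∨ T)))
  step 1: (x1 ∧ (x1 ∨ x1)) ∨ ¬(x0 ∧ (¬x0 ∧ (x1 ∨ T)))
  step 2: (x1 ∧ x1) ∨ ¬(x0 ∧ (¬x0 ∧ (x1 ∨ T)))
  step 3: x1 ∨ ¬(x0 ∧ (¬x0 ∧ (x1 ∨ T)))
  step 4: x1 ∨ (¬x0 ∨ ¬(¬x0 ∧ (x1 ∨ T)))
  step 5: x1 ∨ (¬x0 ∨ (¬¬x0 ∨ ¬(x1 ∨ T)))
  step 6: x1 ∨ (¬x0 ∨ (x0 ∨ ¬(x1 ∨ T)))
  step 7: x1 ∨ (¬x0 ∨ (x0 ∨ (¬x1 ∧ ¬T)))
  step 8: x1 ∨ (¬x0 ∨ (x0 ∨ (¬x1 ∧ F)))
  step 9: x1 ∨ (¬x0 ∨ (x0 ∨ F))
  step 10: x1 ∨ (¬x0 ∨ x0)

Answer: YES — reaches normal form x1 ∨ (¬x0 ∨ x0) in 10 ≤ 11 steps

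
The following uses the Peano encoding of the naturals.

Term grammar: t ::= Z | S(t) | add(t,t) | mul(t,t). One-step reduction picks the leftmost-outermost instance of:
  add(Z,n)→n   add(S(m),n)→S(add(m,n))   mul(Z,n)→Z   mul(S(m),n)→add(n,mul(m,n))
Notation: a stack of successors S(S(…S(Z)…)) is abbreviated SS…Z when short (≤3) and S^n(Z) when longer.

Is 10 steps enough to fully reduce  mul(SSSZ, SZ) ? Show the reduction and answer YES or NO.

Answer: YES — reaches normal form SSSZ in 10 ≤ 10 steps

Reduction:
  start: mul(SSSZ, SZ)
  →1  add(SZ, mul(SSZ, SZ))
  →2  S(add(Z, mul(SSZ, SZ)))
  →3  S(mul(SSZ, SZ))
  →4  S(add(SZ, mul(SZ, SZ)))
  →5  S(S(add(Z, mul(SZ, SZ))))
  →6  S(S(mul(SZ, SZ)))
  →7  S(S(add(SZ, mul(Z, SZ))))
  →8  S(S(S(add(Z, mul(Z, SZ)))))
  →9  S(S(S(mul(Z, SZ))))
  →10  SSSZ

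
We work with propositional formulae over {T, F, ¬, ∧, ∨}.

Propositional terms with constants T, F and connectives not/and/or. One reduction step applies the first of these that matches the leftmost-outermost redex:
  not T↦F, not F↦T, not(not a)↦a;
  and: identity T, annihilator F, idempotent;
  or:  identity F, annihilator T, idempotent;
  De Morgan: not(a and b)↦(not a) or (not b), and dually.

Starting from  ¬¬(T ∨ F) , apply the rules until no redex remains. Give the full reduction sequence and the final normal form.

  start: ¬¬(T ∨ F)
  →1  T ∨ F
  →2  T

Answer: normal form = T  (in 2 steps)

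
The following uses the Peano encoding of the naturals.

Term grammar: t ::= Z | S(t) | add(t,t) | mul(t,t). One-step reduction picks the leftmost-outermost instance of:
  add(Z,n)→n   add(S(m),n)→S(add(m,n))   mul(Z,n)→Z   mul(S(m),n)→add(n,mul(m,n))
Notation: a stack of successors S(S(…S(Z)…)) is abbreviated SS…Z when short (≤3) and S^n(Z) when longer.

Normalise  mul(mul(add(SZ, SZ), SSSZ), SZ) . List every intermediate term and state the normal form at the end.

  start: mul(mul(add(SZ, SZ), SSSZ), SZ)
  step 1: mul(mul(S(add(Z, SZ)), SSSZ), SZ)
  step 2: mul(add(SSSZ, mul(add(Z, SZ), SSSZ)), SZ)
  step 3: mul(S(add(SSZ, mul(add(Z, SZ), SSSZ))), SZ)
  step 4: add(SZ, mul(add(SSZ, mul(add(Z, SZ), SSSZ)), SZ))
  step 5: S(add(Z, mul(add(SSZ, mul(add(Z, SZ), SSSZ)), SZ)))
  step 6: S(mul(add(SSZ, mul(add(Z, SZ), SSSZ)), SZ))
  step 7: S(mul(S(add(SZ, mul(add(Z, SZ), SSSZ))), SZ))
  step 8: S(add(SZ, mul(add(SZ, mul(add(Z, SZ), SSSZ)), SZ)))
  step 9: S(S(add(Z, mul(add(SZ, mul(add(Z, SZ), SSSZ)), SZ))))
  step 10: S(S(mul(add(SZ, mul(add(Z, SZ), SSSZ)), SZ)))
  step 11: S(S(mul(S(add(Z, mul(add(Z, SZ), SSSZ))), SZ)))
  step 12: S(S(add(SZ, mul(add(Z, mul(add(Z, SZ), SSSZ)), SZ))))
  step 13: S(S(S(add(Z, mul(add(Z, mul(add(Z, SZ), SSSZ)), SZ)))))
  step 14: S(S(S(mul(add(Z, mul(add(Z, SZ), SSSZ)), SZ))))
  step 15: S(S(S(mul(mul(add(Z, SZ), SSSZ), SZ))))
  step 16: S(S(S(mul(mul(SZ, SSSZ), SZ))))
  step 17: S(S(S(mul(add(SSSZ, mul(Z, SSSZ)), SZ))))
  step 18: S(S(S(mul(S(add(SSZ, mul(Z, SSSZ))), SZ))))
  step 19: S(S(S(add(SZ, mul(add(SSZ, mul(Z, SSSZ)), SZ)))))
  step 20: S(S(S(S(add(Z, mul(add(SSZ, mul(Z, SSSZ)), SZ))))))
  step 21: S(S(S(S(mul(add(SSZ, mul(Z, SSSZ)), SZ)))))
  step 22: S(S(S(S(mul(S(add(SZ, mul(Z, SSSZ))), SZ)))))
  step 23: S(S(S(S(add(SZ, mul(add(SZ, mul(Z, SSSZ)), SZ))))))
  step 24: S(S(S(S(S(add(Z, mul(add(SZ, mul(Z, SSSZ)), SZ)))))))
  step 25: S(S(S(S(S(mul(add(SZ, mul(Z, SSSZ)), SZ))))))
  step 26: S(S(S(S(S(mul(S(add(Z, mul(Z, SSSZ))), SZ))))))
  step 27: S(S(S(S(S(add(SZ, mul(add(Z, mul(Z, SSSZ)), SZ)))))))
  step 28: S(S(S(S(S(S(add(Z, mul(add(Z, mul(Z, SSSZ)), SZ))))))))
  step 29: S(S(S(S(S(S(mul(add(Z, mul(Z, SSSZ)), SZ)))))))
  step 30: S(S(S(S(S(S(mul(mul(Z, SSSZ), SZ)))))))
  step 31: S(S(S(S(S(S(mul(Z, SZ)))))))
  step 32: S^6(Z)

Answer: normal form = S^6(Z)  (in 32 steps)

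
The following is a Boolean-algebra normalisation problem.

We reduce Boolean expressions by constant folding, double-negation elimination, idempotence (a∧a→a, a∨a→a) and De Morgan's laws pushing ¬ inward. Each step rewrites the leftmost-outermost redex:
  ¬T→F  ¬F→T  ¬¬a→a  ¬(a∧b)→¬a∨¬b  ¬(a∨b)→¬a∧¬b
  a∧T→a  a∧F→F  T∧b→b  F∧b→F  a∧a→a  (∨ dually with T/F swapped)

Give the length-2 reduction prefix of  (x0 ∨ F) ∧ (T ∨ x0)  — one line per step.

Answer: after 2 steps: x0 ∧ T

Working:
  start: (x0 ∨ F) ∧ (T ∨ x0)
  →1  x0 ∧ (T ∨ x0)
  →2  x0 ∧ T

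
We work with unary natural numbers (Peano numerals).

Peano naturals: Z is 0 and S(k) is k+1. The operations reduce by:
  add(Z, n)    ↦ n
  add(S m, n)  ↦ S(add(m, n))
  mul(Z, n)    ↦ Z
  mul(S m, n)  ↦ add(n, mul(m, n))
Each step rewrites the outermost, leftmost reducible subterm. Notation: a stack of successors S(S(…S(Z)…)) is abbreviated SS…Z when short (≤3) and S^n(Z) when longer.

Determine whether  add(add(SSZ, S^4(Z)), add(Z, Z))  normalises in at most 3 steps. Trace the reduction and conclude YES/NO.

  start: add(add(SSZ, S^4(Z)), add(Z, Z))
  →1  add(S(add(SZ, S^4(Z))), add(Z, Z))
  →2  S(add(add(SZ, S^4(Z)), add(Z, Z)))
  →3  S(add(S(add(Z, S^4(Z))), add(Z, Z)))

Answer: NO — after 3 steps the term is S(add(S(add(Z, S^4(Z))), add(Z, Z))), not yet normal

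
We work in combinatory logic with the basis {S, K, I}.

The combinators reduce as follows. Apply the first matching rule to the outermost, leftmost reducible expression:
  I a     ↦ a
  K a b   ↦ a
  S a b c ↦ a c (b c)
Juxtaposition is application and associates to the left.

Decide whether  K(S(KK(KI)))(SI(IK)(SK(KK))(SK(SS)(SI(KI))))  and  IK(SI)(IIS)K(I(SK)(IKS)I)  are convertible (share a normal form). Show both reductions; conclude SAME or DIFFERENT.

Answer: DIFFERENT — A ⇓ SK, B ⇓ KI

Derivation:
Term A:
  start: K(S(KK(KI)))(SI(IK)(SK(KK))(SK(SS)(SI(KI))))
  step 1: S(KK(KI))
  step 2: SK

Term B:
  start: IK(SI)(IIS)K(I(SK)(IKS)I)
  step 1: K(SI)(IIS)K(I(SK)(IKS)I)
  step 2: SIK(I(SK)(IKS)I)
  step 3: I(I(SK)(IKS)I)(K(I(SK)(IKS)I))
  step 4: I(SK)(IKS)I(K(I(SK)(IKS)I))
  step 5: SK(IKS)I(K(I(SK)(IKS)I))
  step 6: KI(IKSI)(K(I(SK)(IKS)I))
  step 7: I(K(I(SK)(IKS)I))
  step 8: K(I(SK)(IKS)I)
  step 9: K(SK(IKS)I)
  step 10: K(KI(IKSI))
  step 11: KI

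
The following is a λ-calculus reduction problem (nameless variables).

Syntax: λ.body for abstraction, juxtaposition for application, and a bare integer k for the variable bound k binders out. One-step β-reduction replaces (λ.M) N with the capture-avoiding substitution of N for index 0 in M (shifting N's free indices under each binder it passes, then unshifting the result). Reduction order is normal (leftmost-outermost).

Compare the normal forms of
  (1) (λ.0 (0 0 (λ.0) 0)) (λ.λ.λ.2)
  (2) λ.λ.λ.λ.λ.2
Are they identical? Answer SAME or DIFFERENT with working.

Term A:
  start: (λ.0 (0 0 (λ.0) 0)) (λ.λ.λ.2)
  step 1: (λ.λ.λ.2) ((λ.λ.λ.2) (λ.λ.λ.2) (λ.0) (λ.λ.λ.2))
  step 2: λ.λ.(λ.λ.λ.2) (λ.λ.λ.2) (λ.0) (λ.λ.λ.2)
  step 3: λ.λ.(λ.λ.λ.λ.λ.2) (λ.0) (λ.λ.λ.2)
  step 4: λ.λ.(λ.λ.λ.λ.2) (λ.λ.λ.2)
  step 5: λ.λ.λ.λ.λ.2

Term B:
  start: λ.λ.λ.λ.λ.2

Answer: SAME — A ⇓ λ.λ.λ.λ.λ.2, B ⇓ λ.λ.λ.λ.λ.2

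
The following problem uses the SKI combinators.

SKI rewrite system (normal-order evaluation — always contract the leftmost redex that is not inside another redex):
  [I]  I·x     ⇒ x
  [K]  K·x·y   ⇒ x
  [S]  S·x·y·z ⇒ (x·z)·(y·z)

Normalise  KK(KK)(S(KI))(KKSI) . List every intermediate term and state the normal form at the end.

  start: KK(KK)(S(KI))(KKSI)
  step 1: K(S(KI))(KKSI)
  step 2: S(KI)

Answer: normal form = S(KI)  (in 2 steps)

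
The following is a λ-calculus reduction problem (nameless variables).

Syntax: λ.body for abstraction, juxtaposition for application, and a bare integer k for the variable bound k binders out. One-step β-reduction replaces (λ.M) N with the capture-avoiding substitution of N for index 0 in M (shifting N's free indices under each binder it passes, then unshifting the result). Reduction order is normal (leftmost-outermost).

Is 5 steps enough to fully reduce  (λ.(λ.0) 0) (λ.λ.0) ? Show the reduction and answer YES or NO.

  start: (λ.(λ.0) 0) (λ.λ.0)
  [1] (λ.0) (λ.λ.0)
  [2] λ.λ.0

Answer: YES — reaches normal form λ.λ.0 in 2 ≤ 5 steps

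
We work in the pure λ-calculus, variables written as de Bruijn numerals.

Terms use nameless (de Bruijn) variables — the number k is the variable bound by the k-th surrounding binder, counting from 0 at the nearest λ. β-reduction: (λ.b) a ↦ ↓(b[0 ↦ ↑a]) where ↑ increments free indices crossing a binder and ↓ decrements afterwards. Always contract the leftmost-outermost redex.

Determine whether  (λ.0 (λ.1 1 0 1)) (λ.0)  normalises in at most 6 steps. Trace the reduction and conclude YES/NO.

Answer: YES — reaches normal form λ.0 (λ.0) in 4 ≤ 6 steps

Working:
  start: (λ.0 (λ.1 1 0 1)) (λ.0)
  [1] (λ.0) (λ.(λ.0) (λ.0) 0 (λ.0))
  [2] λ.(λ.0) (λ.0) 0 (λ.0)
  [3] λ.(λ.0) 0 (λ.0)
  [4] λ.0 (λ.0)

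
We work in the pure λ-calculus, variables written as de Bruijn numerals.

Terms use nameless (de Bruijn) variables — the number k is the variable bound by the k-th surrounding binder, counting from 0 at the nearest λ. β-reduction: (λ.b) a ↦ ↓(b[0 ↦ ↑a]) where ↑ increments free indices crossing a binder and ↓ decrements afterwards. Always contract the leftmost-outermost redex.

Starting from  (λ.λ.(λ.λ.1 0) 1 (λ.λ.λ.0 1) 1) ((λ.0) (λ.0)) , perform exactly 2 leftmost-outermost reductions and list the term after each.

  start: (λ.λ.(λ.λ.1 0) 1 (λ.λ.λ.0 1) 1) ((λ.0) (λ.0))
  step 1: λ.(λ.λ.1 0) ((λ.0) (λ.0)) (λ.λ.λ.0 1) ((λ.0) (λ.0))
  step 2: λ.(λ.(λ.0) (λ.0) 0) (λ.λ.λ.0 1) ((λ.0) (λ.0))

Answer: after 2 steps: λ.(λ.(λ.0) (λ.0) 0) (λ.λ.λ.0 1) ((λ.0) (λ.0))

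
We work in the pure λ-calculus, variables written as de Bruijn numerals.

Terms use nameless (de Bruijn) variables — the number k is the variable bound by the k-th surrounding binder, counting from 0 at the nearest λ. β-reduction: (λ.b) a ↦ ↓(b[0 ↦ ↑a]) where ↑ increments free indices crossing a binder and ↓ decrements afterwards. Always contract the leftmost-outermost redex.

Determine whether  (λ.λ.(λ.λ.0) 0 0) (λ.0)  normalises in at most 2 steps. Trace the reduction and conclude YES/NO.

  start: (λ.λ.(λ.λ.0) 0 0) (λ.0)
  [1] λ.(λ.λ.0) 0 0
  [2] λ.(λ.0) 0

Answer: NO — after 2 steps the term is λ.(λ.0) 0, not yet normal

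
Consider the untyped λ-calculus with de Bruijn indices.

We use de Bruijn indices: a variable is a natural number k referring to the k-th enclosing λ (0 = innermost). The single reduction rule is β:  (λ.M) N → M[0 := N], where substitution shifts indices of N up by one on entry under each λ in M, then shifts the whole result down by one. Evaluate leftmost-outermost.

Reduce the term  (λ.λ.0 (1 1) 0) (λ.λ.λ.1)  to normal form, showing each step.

Answer: normal form = λ.0 (λ.λ.1) 0  (in 2 steps)

Derivation:
  start: (λ.λ.0 (1 1) 0) (λ.λ.λ.1)
  step 1: λ.0 ((λ.λ.λ.1) (λ.λ.λ.1)) 0
  step 2: λ.0 (λ.λ.1) 0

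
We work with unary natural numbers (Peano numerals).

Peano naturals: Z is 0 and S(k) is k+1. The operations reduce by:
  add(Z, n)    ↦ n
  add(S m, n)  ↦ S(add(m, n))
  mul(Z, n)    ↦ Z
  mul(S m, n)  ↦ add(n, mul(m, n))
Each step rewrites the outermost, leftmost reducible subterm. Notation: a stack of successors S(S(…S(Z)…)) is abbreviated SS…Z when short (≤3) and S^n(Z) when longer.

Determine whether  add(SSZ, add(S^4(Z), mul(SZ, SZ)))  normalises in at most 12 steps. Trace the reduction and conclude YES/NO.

  start: add(SSZ, add(S^4(Z), mul(SZ, SZ)))
  [1] S(add(SZ, add(S^4(Z), mul(SZ, SZ))))
  [2] S(S(add(Z, add(S^4(Z), mul(SZ, SZ)))))
  [3] S(S(add(S^4(Z), mul(SZ, SZ))))
  [4] S(S(S(add(SSSZ, mul(SZ, SZ)))))
  [5] S(S(S(S(add(SSZ, mul(SZ, SZ))))))
  [6] S(S(S(S(S(add(SZ, mul(SZ, SZ)))))))
  [7] S(S(S(S(S(S(add(Z, mul(SZ, SZ))))))))
  [8] S(S(S(S(S(S(mul(SZ, SZ)))))))
  [9] S(S(S(S(S(S(add(SZ, mul(Z, SZ))))))))
  [10] S(S(S(S(S(S(S(add(Z, mul(Z, SZ)))))))))
  [11] S(S(S(S(S(S(S(mul(Z, SZ))))))))
  [12] S^7(Z)

Answer: YES — reaches normal form S^7(Z) in 12 ≤ 12 steps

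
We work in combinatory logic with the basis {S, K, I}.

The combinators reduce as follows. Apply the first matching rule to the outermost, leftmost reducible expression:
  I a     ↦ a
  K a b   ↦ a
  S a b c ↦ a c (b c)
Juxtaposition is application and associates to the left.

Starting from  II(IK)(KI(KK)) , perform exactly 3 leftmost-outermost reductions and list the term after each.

  start: II(IK)(KI(KK))
  step 1: I(IK)(KI(KK))
  step 2: IK(KI(KK))
  step 3: K(KI(KK))

Answer: after 3 steps: K(KI(KK))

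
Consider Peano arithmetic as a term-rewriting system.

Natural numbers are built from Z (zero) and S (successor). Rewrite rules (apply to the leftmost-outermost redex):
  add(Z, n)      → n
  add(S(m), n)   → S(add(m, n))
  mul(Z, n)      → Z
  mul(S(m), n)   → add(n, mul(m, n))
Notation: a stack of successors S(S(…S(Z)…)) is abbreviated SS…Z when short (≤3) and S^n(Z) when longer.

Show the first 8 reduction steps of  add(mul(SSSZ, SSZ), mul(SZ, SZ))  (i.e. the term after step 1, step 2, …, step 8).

Answer: after 8 steps: S(S(add(S(add(SZ, mul(SZ, SSZ))), mul(SZ, SZ))))

Derivation:
  start: add(mul(SSSZ, SSZ), mul(SZ, SZ))
  →1  add(add(SSZ, mul(SSZ, SSZ)), mul(SZ, SZ))
  →2  add(S(add(SZ, mul(SSZ, SSZ))), mul(SZ, SZ))
  →3  S(add(add(SZ, mul(SSZ, SSZ)), mul(SZ, SZ)))
  →4  S(add(S(add(Z, mul(SSZ, SSZ))), mul(SZ, SZ)))
  →5  S(S(add(add(Z, mul(SSZ, SSZ)), mul(SZ, SZ))))
  →6  S(S(add(mul(SSZ, SSZ), mul(SZ, SZ))))
  →7  S(S(add(add(SSZ, mul(SZ, SSZ)), mul(SZ, SZ))))
  →8  S(S(add(S(add(SZ, mul(SZ, SSZ))), mul(SZ, SZ))))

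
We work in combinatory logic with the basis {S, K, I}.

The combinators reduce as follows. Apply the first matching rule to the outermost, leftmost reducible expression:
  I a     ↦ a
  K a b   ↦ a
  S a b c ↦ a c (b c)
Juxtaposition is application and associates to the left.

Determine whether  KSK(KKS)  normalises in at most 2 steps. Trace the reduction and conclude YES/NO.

  start: KSK(KKS)
  [1] S(KKS)
  [2] SK

Answer: YES — reaches normal form SK in 2 ≤ 2 steps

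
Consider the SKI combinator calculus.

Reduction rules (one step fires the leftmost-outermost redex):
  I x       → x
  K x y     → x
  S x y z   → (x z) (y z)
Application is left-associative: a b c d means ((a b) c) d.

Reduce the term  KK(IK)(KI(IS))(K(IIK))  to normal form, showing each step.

Answer: normal form = I  (in 3 steps)

Reduction:
  start: KK(IK)(KI(IS))(K(IIK))
  →1  K(KI(IS))(K(IIK))
  →2  KI(IS)
  →3  I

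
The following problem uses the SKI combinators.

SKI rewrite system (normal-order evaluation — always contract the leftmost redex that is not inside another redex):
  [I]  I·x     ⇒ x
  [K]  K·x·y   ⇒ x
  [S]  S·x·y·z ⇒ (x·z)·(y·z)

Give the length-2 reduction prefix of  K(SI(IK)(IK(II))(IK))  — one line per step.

Answer: after 2 steps: K(IK(II)(IK(IK(II)))(IK))

Working:
  start: K(SI(IK)(IK(II))(IK))
  [1] K(I(IK(II))(IK(IK(II)))(IK))
  [2] K(IK(II)(IK(IK(II)))(IK))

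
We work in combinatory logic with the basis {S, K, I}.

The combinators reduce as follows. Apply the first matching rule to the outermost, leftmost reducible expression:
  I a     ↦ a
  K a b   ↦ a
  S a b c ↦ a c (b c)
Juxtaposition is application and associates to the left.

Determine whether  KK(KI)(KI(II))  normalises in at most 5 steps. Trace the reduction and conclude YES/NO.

  start: KK(KI)(KI(II))
  step 1: K(KI(II))
  step 2: KI

Answer: YES — reaches normal form KI in 2 ≤ 5 steps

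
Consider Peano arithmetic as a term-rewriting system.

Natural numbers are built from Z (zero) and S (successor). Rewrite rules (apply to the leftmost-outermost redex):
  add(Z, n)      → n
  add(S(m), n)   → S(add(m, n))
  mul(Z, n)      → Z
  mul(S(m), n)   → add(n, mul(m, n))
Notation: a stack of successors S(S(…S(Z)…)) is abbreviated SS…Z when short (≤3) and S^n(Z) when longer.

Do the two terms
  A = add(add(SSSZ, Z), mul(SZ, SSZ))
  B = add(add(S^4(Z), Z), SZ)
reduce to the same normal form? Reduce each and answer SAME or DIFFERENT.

Term A:
  start: add(add(SSSZ, Z), mul(SZ, SSZ))
  [1] add(S(add(SSZ, Z)), mul(SZ, SSZ))
  [2] S(add(add(SSZ, Z), mul(SZ, SSZ)))
  [3] S(add(S(add(SZ, Z)), mul(SZ, SSZ)))
  [4] S(S(add(add(SZ, Z), mul(SZ, SSZ))))
  [5] S(S(add(S(add(Z, Z)), mul(SZ, SSZ))))
  [6] S(S(S(add(add(Z, Z), mul(SZ, SSZ)))))
  [7] S(S(S(add(Z, mul(SZ, SSZ)))))
  [8] S(S(S(mul(SZ, SSZ))))
  [9] S(S(S(add(SSZ, mul(Z, SSZ)))))
  [10] S(S(S(S(add(SZ, mul(Z, SSZ))))))
  [11] S(S(S(S(S(add(Z, mul(Z, SSZ)))))))
  [12] S(S(S(S(S(mul(Z, SSZ))))))
  [13] S^5(Z)

Term B:
  start: add(add(S^4(Z), Z), SZ)
  [1] add(S(add(SSSZ, Z)), SZ)
  [2] S(add(add(SSSZ, Z), SZ))
  [3] S(add(S(add(SSZ, Z)), SZ))
  [4] S(S(add(add(SSZ, Z), SZ)))
  [5] S(S(add(S(add(SZ, Z)), SZ)))
  [6] S(S(S(add(add(SZ, Z), SZ))))
  [7] S(S(S(add(S(add(Z, Z)), SZ))))
  [8] S(S(S(S(add(add(Z, Z), SZ)))))
  [9] S(S(S(S(add(Z, SZ)))))
  [10] S^5(Z)

Answer: SAME — A ⇓ S^5(Z), B ⇓ S^5(Z)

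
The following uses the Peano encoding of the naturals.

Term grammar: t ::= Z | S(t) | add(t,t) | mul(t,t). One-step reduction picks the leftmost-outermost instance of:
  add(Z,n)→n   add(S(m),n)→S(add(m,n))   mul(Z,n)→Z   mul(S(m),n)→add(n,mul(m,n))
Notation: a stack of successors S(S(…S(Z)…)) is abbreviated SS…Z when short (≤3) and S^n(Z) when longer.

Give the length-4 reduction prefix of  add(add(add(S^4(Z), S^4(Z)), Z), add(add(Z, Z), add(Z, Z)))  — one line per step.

  start: add(add(add(S^4(Z), S^4(Z)), Z), add(add(Z, Z), add(Z, Z)))
  step 1: add(add(S(add(SSSZ, S^4(Z))), Z), add(add(Z, Z), add(Z, Z)))
  step 2: add(S(add(add(SSSZ, S^4(Z)), Z)), add(add(Z, Z), add(Z, Z)))
  step 3: S(add(add(add(SSSZ, S^4(Z)), Z), add(add(Z, Z), add(Z, Z))))
  step 4: S(add(add(S(add(SSZ, S^4(Z))), Z), add(add(Z, Z), add(Z, Z))))

Answer: after 4 steps: S(add(add(S(add(SSZ, S^4(Z))), Z), add(add(Z, Z), add(Z, Z))))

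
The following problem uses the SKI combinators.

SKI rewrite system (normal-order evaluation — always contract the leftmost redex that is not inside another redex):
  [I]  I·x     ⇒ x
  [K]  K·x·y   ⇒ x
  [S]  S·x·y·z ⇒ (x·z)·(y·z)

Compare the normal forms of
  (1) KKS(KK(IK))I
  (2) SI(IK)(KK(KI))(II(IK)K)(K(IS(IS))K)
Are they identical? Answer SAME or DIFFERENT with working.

Answer: SAME — A ⇓ K, B ⇓ K

Derivation:
Term A:
  start: KKS(KK(IK))I
  [1] K(KK(IK))I
  [2] KK(IK)
  [3] K

Term B:
  start: SI(IK)(KK(KI))(II(IK)K)(K(IS(IS))K)
  [1] I(KK(KI))(IK(KK(KI)))(II(IK)K)(K(IS(IS))K)
  [2] KK(KI)(IK(KK(KI)))(II(IK)K)(K(IS(IS))K)
  [3] K(IK(KK(KI)))(II(IK)K)(K(IS(IS))K)
  [4] IK(KK(KI))(K(IS(IS))K)
  [5] K(KK(KI))(K(IS(IS))K)
  [6] KK(KI)
  [7] K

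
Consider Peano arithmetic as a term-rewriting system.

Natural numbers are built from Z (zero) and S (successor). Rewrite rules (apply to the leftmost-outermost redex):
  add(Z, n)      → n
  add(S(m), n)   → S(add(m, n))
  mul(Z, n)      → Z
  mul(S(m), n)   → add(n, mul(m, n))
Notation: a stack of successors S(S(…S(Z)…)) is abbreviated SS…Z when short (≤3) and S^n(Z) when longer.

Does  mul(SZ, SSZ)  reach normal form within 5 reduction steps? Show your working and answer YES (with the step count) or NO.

Answer: YES — reaches normal form SSZ in 5 ≤ 5 steps

Working:
  start: mul(SZ, SSZ)
  step 1: add(SSZ, mul(Z, SSZ))
  step 2: S(add(SZ, mul(Z, SSZ)))
  step 3: S(S(add(Z, mul(Z, SSZ))))
  step 4: S(S(mul(Z, SSZ)))
  step 5: SSZ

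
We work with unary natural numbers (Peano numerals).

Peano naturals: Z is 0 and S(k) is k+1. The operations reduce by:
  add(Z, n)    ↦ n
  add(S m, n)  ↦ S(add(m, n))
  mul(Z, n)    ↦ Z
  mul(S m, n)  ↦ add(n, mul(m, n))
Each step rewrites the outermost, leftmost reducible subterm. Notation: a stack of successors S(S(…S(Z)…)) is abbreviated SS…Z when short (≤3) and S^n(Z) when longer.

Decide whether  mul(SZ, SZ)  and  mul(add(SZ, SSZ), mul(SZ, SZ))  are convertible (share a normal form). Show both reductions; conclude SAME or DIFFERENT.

Answer: DIFFERENT — A ⇓ SZ, B ⇓ SSSZ

Working:
Term A:
  start: mul(SZ, SZ)
  step 1: add(SZ, mul(Z, SZ))
  step 2: S(add(Z, mul(Z, SZ)))
  step 3: S(mul(Z, SZ))
  step 4: SZ

Term B:
  start: mul(add(SZ, SSZ), mul(SZ, SZ))
  step 1: mul(S(add(Z, SSZ)), mul(SZ, SZ))
  step 2: add(mul(SZ, SZ), mul(add(Z, SSZ), mul(SZ, SZ)))
  step 3: add(add(SZ, mul(Z, SZ)), mul(add(Z, SSZ), mul(SZ, SZ)))
  step 4: add(S(add(Z, mul(Z, SZ))), mul(add(Z, SSZ), mul(SZ, SZ)))
  step 5: S(add(add(Z, mul(Z, SZ)), mul(add(Z, SSZ), mul(SZ, SZ))))
  step 6: S(add(mul(Z, SZ), mul(add(Z, SSZ), mul(SZ, SZ))))
  step 7: S(add(Z, mul(add(Z, SSZ), mul(SZ, SZ))))
  step 8: S(mul(add(Z, SSZ), mul(SZ, SZ)))
  step 9: S(mul(SSZ, mul(SZ, SZ)))
  step 10: S(add(mul(SZ, SZ), mul(SZ, mul(SZ, SZ))))
  step 11: S(add(add(SZ, mul(Z, SZ)), mul(SZ, mul(SZ, SZ))))
  step 12: S(add(S(add(Z, mul(Z, SZ))), mul(SZ, mul(SZ, SZ))))
  step 13: S(S(add(add(Z, mul(Z, SZ)), mul(SZ, mul(SZ, SZ)))))
  step 14: S(S(add(mul(Z, SZ), mul(SZ, mul(SZ, SZ)))))
  step 15: S(S(add(Z, mul(SZ, mul(SZ, SZ)))))
  step 16: S(S(mul(SZ, mul(SZ, SZ))))
  step 17: S(S(add(mul(SZ, SZ), mul(Z, mul(SZ, SZ)))))
  step 18: S(S(add(add(SZ, mul(Z, SZ)), mul(Z, mul(SZ, SZ)))))
  step 19: S(S(add(S(add(Z, mul(Z, SZ))), mul(Z, mul(SZ, SZ)))))
  step 20: S(S(S(add(add(Z, mul(Z, SZ)), mul(Z, mul(SZ, SZ))))))
  step 21: S(S(S(add(mul(Z, SZ), mul(Z, mul(SZ, SZ))))))
  step 22: S(S(S(add(Z, mul(Z, mul(SZ, SZ))))))
  step 23: S(S(S(mul(Z, mul(SZ, SZ)))))
  step 24: SSSZ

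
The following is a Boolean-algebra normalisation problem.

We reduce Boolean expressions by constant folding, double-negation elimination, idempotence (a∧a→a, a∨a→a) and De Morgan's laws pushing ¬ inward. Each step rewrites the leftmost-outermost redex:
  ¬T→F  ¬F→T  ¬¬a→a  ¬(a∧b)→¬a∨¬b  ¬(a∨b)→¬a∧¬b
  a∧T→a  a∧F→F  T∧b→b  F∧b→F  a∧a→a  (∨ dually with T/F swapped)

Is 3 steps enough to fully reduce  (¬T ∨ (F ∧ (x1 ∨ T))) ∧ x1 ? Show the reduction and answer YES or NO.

Answer: NO — after 3 steps the term is F ∧ x1, not yet normal

Derivation:
  start: (¬T ∨ (F ∧ (x1 ∨ T))) ∧ x1
  [1] (F ∨ (F ∧ (x1 ∨ T))) ∧ x1
  [2] (F ∧ (x1 ∨ T)) ∧ x1
  [3] F ∧ x1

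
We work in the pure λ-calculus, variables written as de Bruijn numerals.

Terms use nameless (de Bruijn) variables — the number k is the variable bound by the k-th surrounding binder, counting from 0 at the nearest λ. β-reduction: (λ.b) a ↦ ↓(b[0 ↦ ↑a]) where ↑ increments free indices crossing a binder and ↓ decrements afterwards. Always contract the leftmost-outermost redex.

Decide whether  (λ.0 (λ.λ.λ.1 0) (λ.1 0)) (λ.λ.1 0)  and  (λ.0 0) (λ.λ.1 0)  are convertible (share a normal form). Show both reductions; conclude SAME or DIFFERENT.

Answer: SAME — A ⇓ λ.λ.1 0, B ⇓ λ.λ.1 0

Derivation:
Term A:
  start: (λ.0 (λ.λ.λ.1 0) (λ.1 0)) (λ.λ.1 0)
  [1] (λ.λ.1 0) (λ.λ.λ.1 0) (λ.(λ.λ.1 0) 0)
  [2] (λ.(λ.λ.λ.1 0) 0) (λ.(λ.λ.1 0) 0)
  [3] (λ.λ.λ.1 0) (λ.(λ.λ.1 0) 0)
  [4] λ.λ.1 0

Term B:
  start: (λ.0 0) (λ.λ.1 0)
  [1] (λ.λ.1 0) (λ.λ.1 0)
  [2] λ.(λ.λ.1 0) 0
  [3] λ.λ.1 0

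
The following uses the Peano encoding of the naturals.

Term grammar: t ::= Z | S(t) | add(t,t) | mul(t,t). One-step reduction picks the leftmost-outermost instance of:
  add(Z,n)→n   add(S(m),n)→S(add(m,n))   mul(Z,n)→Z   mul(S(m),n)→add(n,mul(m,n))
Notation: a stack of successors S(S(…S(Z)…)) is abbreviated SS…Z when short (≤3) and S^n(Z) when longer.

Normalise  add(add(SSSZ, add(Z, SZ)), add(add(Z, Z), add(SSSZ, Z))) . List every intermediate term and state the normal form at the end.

  start: add(add(SSSZ, add(Z, SZ)), add(add(Z, Z), add(SSSZ, Z)))
  →1  add(S(add(SSZ, add(Z, SZ))), add(add(Z, Z), add(SSSZ, Z)))
  →2  S(add(add(SSZ, add(Z, SZ)), add(add(Z, Z), add(SSSZ, Z))))
  →3  S(add(S(add(SZ, add(Z, SZ))), add(add(Z, Z), add(SSSZ, Z))))
  →4  S(S(add(add(SZ, add(Z, SZ)), add(add(Z, Z), add(SSSZ, Z)))))
  →5  S(S(add(S(add(Z, add(Z, SZ))), add(add(Z, Z), add(SSSZ, Z)))))
  →6  S(S(S(add(add(Z, add(Z, SZ)), add(add(Z, Z), add(SSSZ, Z))))))
  →7  S(S(S(add(add(Z, SZ), add(add(Z, Z), add(SSSZ, Z))))))
  →8  S(S(S(add(SZ, add(add(Z, Z), add(SSSZ, Z))))))
  →9  S(S(S(S(add(Z, add(add(Z, Z), add(SSSZ, Z)))))))
  →10  S(S(S(S(add(add(Z, Z), add(SSSZ, Z))))))
  →11  S(S(S(S(add(Z, add(SSSZ, Z))))))
  →12  S(S(S(S(add(SSSZ, Z)))))
  →13  S(S(S(S(S(add(SSZ, Z))))))
  →14  S(S(S(S(S(S(add(SZ, Z)))))))
  →15  S(S(S(S(S(S(S(add(Z, Z))))))))
  →16  S^7(Z)

Answer: normal form = S^7(Z)  (in 16 steps)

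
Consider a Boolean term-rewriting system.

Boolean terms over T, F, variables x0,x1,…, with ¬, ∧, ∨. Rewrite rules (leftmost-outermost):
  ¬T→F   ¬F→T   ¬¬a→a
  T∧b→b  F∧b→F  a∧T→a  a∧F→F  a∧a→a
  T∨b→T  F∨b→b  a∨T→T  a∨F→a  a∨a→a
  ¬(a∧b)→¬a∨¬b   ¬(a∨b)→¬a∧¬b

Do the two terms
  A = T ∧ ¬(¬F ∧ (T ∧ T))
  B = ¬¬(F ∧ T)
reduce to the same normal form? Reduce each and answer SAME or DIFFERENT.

Term A:
  start: T ∧ ¬(¬F ∧ (T ∧ T))
  step 1: ¬(¬F ∧ (T ∧ T))
  step 2: ¬¬F ∨ ¬(T ∧ T)
  step 3: F ∨ ¬(T ∧ T)
  step 4: ¬(T ∧ T)
  step 5: ¬T ∨ ¬T
  step 6: ¬T
  step 7: F

Term B:
  start: ¬¬(F ∧ T)
  step 1: F ∧ T
  step 2: F

Answer: SAME — A ⇓ F, B ⇓ F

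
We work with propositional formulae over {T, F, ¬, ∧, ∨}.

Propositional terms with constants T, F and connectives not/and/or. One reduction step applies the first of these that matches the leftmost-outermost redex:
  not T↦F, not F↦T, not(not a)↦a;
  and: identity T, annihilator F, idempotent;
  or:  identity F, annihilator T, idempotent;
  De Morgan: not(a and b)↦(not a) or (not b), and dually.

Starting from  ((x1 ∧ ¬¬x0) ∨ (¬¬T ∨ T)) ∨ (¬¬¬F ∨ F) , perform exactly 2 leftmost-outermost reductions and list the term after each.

Answer: after 2 steps: ((x1 ∧ x0) ∨ T) ∨ (¬¬¬F ∨ F)

Reduction:
  start: ((x1 ∧ ¬¬x0) ∨ (¬¬T ∨ T)) ∨ (¬¬¬F ∨ F)
  [1] ((x1 ∧ x0) ∨ (¬¬T ∨ T)) ∨ (¬¬¬F ∨ F)
  [2] ((x1 ∧ x0) ∨ T) ∨ (¬¬¬F ∨ F)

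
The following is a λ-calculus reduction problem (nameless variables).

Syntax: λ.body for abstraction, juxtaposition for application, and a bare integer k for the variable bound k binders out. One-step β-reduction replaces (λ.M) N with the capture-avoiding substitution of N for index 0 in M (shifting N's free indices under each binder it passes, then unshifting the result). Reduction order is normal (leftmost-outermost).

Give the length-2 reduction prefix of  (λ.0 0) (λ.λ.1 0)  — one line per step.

Answer: after 2 steps: λ.(λ.λ.1 0) 0

Working:
  start: (λ.0 0) (λ.λ.1 0)
  [1] (λ.λ.1 0) (λ.λ.1 0)
  [2] λ.(λ.λ.1 0) 0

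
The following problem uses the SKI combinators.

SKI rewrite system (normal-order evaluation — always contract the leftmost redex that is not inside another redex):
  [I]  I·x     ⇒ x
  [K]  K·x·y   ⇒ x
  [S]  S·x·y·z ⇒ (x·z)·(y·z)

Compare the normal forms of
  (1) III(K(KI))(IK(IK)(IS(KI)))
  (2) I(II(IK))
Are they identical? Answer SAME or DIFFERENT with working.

Answer: DIFFERENT — A ⇓ KI, B ⇓ K

Reduction:
Term A:
  start: III(K(KI))(IK(IK)(IS(KI)))
  step 1: II(K(KI))(IK(IK)(IS(KI)))
  step 2: I(K(KI))(IK(IK)(IS(KI)))
  step 3: K(KI)(IK(IK)(IS(KI)))
  step 4: KI

Term B:
  start: I(II(IK))
  step 1: II(IK)
  step 2: I(IK)
  step 3: IK
  step 4: K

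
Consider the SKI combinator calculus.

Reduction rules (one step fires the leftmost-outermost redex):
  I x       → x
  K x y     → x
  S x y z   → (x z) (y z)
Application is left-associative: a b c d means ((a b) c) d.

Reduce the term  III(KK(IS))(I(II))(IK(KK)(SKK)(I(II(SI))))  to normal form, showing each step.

  start: III(KK(IS))(I(II))(IK(KK)(SKK)(I(II(SI))))
  →1  II(KK(IS))(I(II))(IK(KK)(SKK)(I(II(SI))))
  →2  I(KK(IS))(I(II))(IK(KK)(SKK)(I(II(SI))))
  →3  KK(IS)(I(II))(IK(KK)(SKK)(I(II(SI))))
  →4  K(I(II))(IK(KK)(SKK)(I(II(SI))))
  →5  I(II)
  →6  II
  →7  I

Answer: normal form = I  (in 7 steps)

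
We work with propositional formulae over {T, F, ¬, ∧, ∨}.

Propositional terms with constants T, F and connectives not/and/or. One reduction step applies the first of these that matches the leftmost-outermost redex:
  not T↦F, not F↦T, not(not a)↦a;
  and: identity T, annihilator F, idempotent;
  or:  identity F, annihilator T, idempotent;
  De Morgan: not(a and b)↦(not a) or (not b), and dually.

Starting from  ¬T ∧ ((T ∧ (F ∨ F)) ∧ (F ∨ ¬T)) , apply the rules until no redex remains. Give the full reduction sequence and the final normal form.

Answer: normal form = F  (in 2 steps)

Reduction:
  start: ¬T ∧ ((T ∧ (F ∨ F)) ∧ (F ∨ ¬T))
  [1] F ∧ ((T ∧ (F ∨ F)) ∧ (F ∨ ¬T))
  [2] F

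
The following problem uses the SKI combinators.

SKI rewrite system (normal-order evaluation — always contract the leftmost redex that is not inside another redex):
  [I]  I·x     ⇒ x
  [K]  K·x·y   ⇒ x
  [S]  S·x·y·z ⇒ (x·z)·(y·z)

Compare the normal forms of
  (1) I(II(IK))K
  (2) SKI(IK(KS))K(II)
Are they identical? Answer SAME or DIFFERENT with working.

Term A:
  start: I(II(IK))K
  →1  II(IK)K
  →2  I(IK)K
  →3  IKK
  →4  KK

Term B:
  start: SKI(IK(KS))K(II)
  →1  K(IK(KS))(I(IK(KS)))K(II)
  →2  IK(KS)K(II)
  →3  K(KS)K(II)
  →4  KS(II)
  →5  S

Answer: DIFFERENT — A ⇓ KK, B ⇓ S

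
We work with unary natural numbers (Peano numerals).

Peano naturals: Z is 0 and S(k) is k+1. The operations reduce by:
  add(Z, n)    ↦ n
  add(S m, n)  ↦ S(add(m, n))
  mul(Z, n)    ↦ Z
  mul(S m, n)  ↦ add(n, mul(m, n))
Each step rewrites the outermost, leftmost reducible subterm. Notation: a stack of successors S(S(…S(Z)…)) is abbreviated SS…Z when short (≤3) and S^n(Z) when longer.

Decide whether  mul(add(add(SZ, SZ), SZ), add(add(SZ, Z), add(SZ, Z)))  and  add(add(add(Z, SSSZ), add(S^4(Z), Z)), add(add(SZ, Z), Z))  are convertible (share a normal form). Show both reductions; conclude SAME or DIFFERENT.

Term A:
  start: mul(add(add(SZ, SZ), SZ), add(add(SZ, Z), add(SZ, Z)))
  →1  mul(add(S(add(Z, SZ)), SZ), add(add(SZ, Z), add(SZ, Z)))
  →2  mul(S(add(add(Z, SZ), SZ)), add(add(SZ, Z), add(SZ, Z)))
  →3  add(add(add(SZ, Z), add(SZ, Z)), mul(add(add(Z, SZ), SZ), add(add(SZ, Z), add(SZ, Z))))
  →4  add(add(S(add(Z, Z)), add(SZ, Z)), mul(add(add(Z, SZ), SZ), add(add(SZ, Z), add(SZ, Z))))
  →5  add(S(add(add(Z, Z), add(SZ, Z))), mul(add(add(Z, SZ), SZ), add(add(SZ, Z), add(SZ, Z))))
  →6  S(add(add(add(Z, Z), add(SZ, Z)), mul(add(add(Z, SZ), SZ), add(add(SZ, Z), add(SZ, Z)))))
  →7  S(add(add(Z, add(SZ, Z)), mul(add(add(Z, SZ), SZ), add(add(SZ, Z), add(SZ, Z)))))
  →8  S(add(add(SZ, Z), mul(add(add(Z, SZ), SZ), add(add(SZ, Z), add(SZ, Z)))))
  →9  S(add(S(add(Z, Z)), mul(add(add(Z, SZ), SZ), add(add(SZ, Z), add(SZ, Z)))))
  →10  S(S(add(add(Z, Z), mul(add(add(Z, SZ), SZ), add(add(SZ, Z), add(SZ, Z))))))
  →11  S(S(add(Z, mul(add(add(Z, SZ), SZ), add(add(SZ, Z), add(SZ, Z))))))
  →12  S(S(mul(add(add(Z, SZ), SZ), add(add(SZ, Z), add(SZ, Z)))))
  →13  S(S(mul(add(SZ, SZ), add(add(SZ, Z), add(SZ, Z)))))
  →14  S(S(mul(S(add(Z, SZ)), add(add(SZ, Z), add(SZ, Z)))))
  →15  S(S(add(add(add(SZ, Z), add(SZ, Z)), mul(add(Z, SZ), add(add(SZ, Z), add(SZ, Z))))))
  →16  S(S(add(add(S(add(Z, Z)), add(SZ, Z)), mul(add(Z, SZ), add(add(SZ, Z), add(SZ, Z))))))
  →17  S(S(add(S(add(add(Z, Z), add(SZ, Z))), mul(add(Z, SZ), add(add(SZ, Z), add(SZ, Z))))))
  →18  S(S(S(add(add(add(Z, Z), add(SZ, Z)), mul(add(Z, SZ), add(add(SZ, Z), add(SZ, Z)))))))
  →19  S(S(S(add(add(Z, add(SZ, Z)), mul(add(Z, SZ), add(add(SZ, Z), add(SZ, Z)))))))
  →20  S(S(S(add(add(SZ, Z), mul(add(Z, SZ), add(add(SZ, Z), add(SZ, Z)))))))
  →21  S(S(S(add(S(add(Z, Z)), mul(add(Z, SZ), add(add(SZ, Z), add(SZ, Z)))))))
  →22  S(S(S(S(add(add(Z, Z), mul(add(Z, SZ), add(add(SZ, Z), add(SZ, Z))))))))
  →23  S(S(S(S(add(Z, mul(add(Z, SZ), add(add(SZ, Z), add(SZ, Z))))))))
  →24  S(S(S(S(mul(add(Z, SZ), add(add(SZ, Z), add(SZ, Z)))))))
  →25  S(S(S(S(mul(SZ, add(add(SZ, Z), add(SZ, Z)))))))
  →26  S(S(S(S(add(add(add(SZ, Z), add(SZ, Z)), mul(Z, add(add(SZ, Z), add(SZ, Z))))))))
  →27  S(S(S(S(add(add(S(add(Z, Z)), add(SZ, Z)), mul(Z, add(add(SZ, Z), add(SZ, Z))))))))
  →28  S(S(S(S(add(S(add(add(Z, Z), add(SZ, Z))), mul(Z, add(add(SZ, Z), add(SZ, Z))))))))
  →29  S(S(S(S(S(add(add(add(Z, Z), add(SZ, Z)), mul(Z, add(add(SZ, Z), add(SZ, Z)))))))))
  →30  S(S(S(S(S(add(add(Z, add(SZ, Z)), mul(Z, add(add(SZ, Z), add(SZ, Z)))))))))
  →31  S(S(S(S(S(add(add(SZ, Z), mul(Z, add(add(SZ, Z), add(SZ, Z)))))))))
  →32  S(S(S(S(S(add(S(add(Z, Z)), mul(Z, add(add(SZ, Z), add(SZ, Z)))))))))
  →33  S(S(S(S(S(S(add(add(Z, Z), mul(Z, add(add(SZ, Z), add(SZ, Z))))))))))
  →34  S(S(S(S(S(S(add(Z, mul(Z, add(add(SZ, Z), add(SZ, Z))))))))))
  →35  S(S(S(S(S(S(mul(Z, add(add(SZ, Z), add(SZ, Z)))))))))
  →36  S^6(Z)

Term B:
  start: add(add(add(Z, SSSZ), add(S^4(Z), Z)), add(add(SZ, Z), Z))
  →1  add(add(SSSZ, add(S^4(Z), Z)), add(add(SZ, Z), Z))
  →2  add(S(add(SSZ, add(S^4(Z), Z))), add(add(SZ, Z), Z))
  →3  S(add(add(SSZ, add(S^4(Z), Z)), add(add(SZ, Z), Z)))
  →4  S(add(S(add(SZ, add(S^4(Z), Z))), add(add(SZ, Z), Z)))
  →5  S(S(add(add(SZ, add(S^4(Z), Z)), add(add(SZ, Z), Z))))
  →6  S(S(add(S(add(Z, add(S^4(Z), Z))), add(add(SZ, Z), Z))))
  →7  S(S(S(add(add(Z, add(S^4(Z), Z)), add(add(SZ, Z), Z)))))
  →8  S(S(S(add(add(S^4(Z), Z), add(add(SZ, Z), Z)))))
  →9  S(S(S(add(S(add(SSSZ, Z)), add(add(SZ, Z), Z)))))
  →10  S(S(S(S(add(add(SSSZ, Z), add(add(SZ, Z), Z))))))
  →11  S(S(S(S(add(S(add(SSZ, Z)), add(add(SZ, Z), Z))))))
  →12  S(S(S(S(S(add(add(SSZ, Z), add(add(SZ, Z), Z)))))))
  →13  S(S(S(S(S(add(S(add(SZ, Z)), add(add(SZ, Z), Z)))))))
  →14  S(S(S(S(S(S(add(add(SZ, Z), add(add(SZ, Z), Z))))))))
  →15  S(S(S(S(S(S(add(S(add(Z, Z)), add(add(SZ, Z), Z))))))))
  →16  S(S(S(S(S(S(S(add(add(Z, Z), add(add(SZ, Z), Z)))))))))
  →17  S(S(S(S(S(S(S(add(Z, add(add(SZ, Z), Z)))))))))
  →18  S(S(S(S(S(S(S(add(add(SZ, Z), Z))))))))
  →19  S(S(S(S(S(S(S(add(S(add(Z, Z)), Z))))))))
  →20  S(S(S(S(S(S(S(S(add(add(Z, Z), Z)))))))))
  →21  S(S(S(S(S(S(S(S(add(Z, Z)))))))))
  →22  S^8(Z)

Answer: DIFFERENT — A ⇓ S^6(Z), B ⇓ S^8(Z)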